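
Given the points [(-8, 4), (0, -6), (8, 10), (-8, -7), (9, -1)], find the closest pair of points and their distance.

Computing all pairwise distances among 5 points:

d((-8, 4), (0, -6)) = 12.8062
d((-8, 4), (8, 10)) = 17.088
d((-8, 4), (-8, -7)) = 11.0
d((-8, 4), (9, -1)) = 17.72
d((0, -6), (8, 10)) = 17.8885
d((0, -6), (-8, -7)) = 8.0623 <-- minimum
d((0, -6), (9, -1)) = 10.2956
d((8, 10), (-8, -7)) = 23.3452
d((8, 10), (9, -1)) = 11.0454
d((-8, -7), (9, -1)) = 18.0278

Closest pair: (0, -6) and (-8, -7) with distance 8.0623

The closest pair is (0, -6) and (-8, -7) with Euclidean distance 8.0623. For 5 points, brute-force pairwise comparison is shown above. For large n, the divide-and-conquer algorithm (sort by x, recurse on halves, check the dividing strip) achieves O(n log n).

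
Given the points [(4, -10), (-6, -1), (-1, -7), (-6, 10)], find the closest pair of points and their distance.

Computing all pairwise distances among 4 points:

d((4, -10), (-6, -1)) = 13.4536
d((4, -10), (-1, -7)) = 5.831 <-- minimum
d((4, -10), (-6, 10)) = 22.3607
d((-6, -1), (-1, -7)) = 7.8102
d((-6, -1), (-6, 10)) = 11.0
d((-1, -7), (-6, 10)) = 17.72

Closest pair: (4, -10) and (-1, -7) with distance 5.831

The closest pair is (4, -10) and (-1, -7) with Euclidean distance 5.831. For 4 points, brute-force pairwise comparison is shown above. For large n, the divide-and-conquer algorithm (sort by x, recurse on halves, check the dividing strip) achieves O(n log n).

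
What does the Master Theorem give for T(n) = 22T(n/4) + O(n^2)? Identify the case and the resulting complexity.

Master Theorem for T(n) = 22T(n/4) + O(n^2):

a = 22, b = 4, c = 2
log_b(a) = log_4(22) = 2.2297

Case 1: c = 2 < log_4(22) = 2.2297
T(n) = O(n^(log_4 22))

For T(n) = 22T(n/4) + O(n^2): log_4(22) = 2.2297. This is Case 1 of the Master Theorem (c < log_b(a), work dominated by leaves), giving O(n^(log_4 22)).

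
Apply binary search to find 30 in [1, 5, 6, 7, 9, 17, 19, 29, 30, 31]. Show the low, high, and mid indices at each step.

Binary search for 30 in [1, 5, 6, 7, 9, 17, 19, 29, 30, 31]:

lo=0, hi=9, mid=4, arr[mid]=9 -> 9 < 30, search right half
lo=5, hi=9, mid=7, arr[mid]=29 -> 29 < 30, search right half
lo=8, hi=9, mid=8, arr[mid]=30 -> Found target at index 8!

Binary search finds 30 at index 8 after 3 comparisons. The search repeatedly halves the search space by comparing with the middle element.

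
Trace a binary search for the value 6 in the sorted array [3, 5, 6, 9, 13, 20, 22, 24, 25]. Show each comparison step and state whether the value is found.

Binary search for 6 in [3, 5, 6, 9, 13, 20, 22, 24, 25]:

lo=0, hi=8, mid=4, arr[mid]=13 -> 13 > 6, search left half
lo=0, hi=3, mid=1, arr[mid]=5 -> 5 < 6, search right half
lo=2, hi=3, mid=2, arr[mid]=6 -> Found target at index 2!

Binary search finds 6 at index 2 after 3 comparisons. The search repeatedly halves the search space by comparing with the middle element.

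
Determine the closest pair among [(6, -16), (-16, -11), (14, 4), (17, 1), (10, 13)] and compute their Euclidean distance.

Computing all pairwise distances among 5 points:

d((6, -16), (-16, -11)) = 22.561
d((6, -16), (14, 4)) = 21.5407
d((6, -16), (17, 1)) = 20.2485
d((6, -16), (10, 13)) = 29.2746
d((-16, -11), (14, 4)) = 33.541
d((-16, -11), (17, 1)) = 35.1141
d((-16, -11), (10, 13)) = 35.3836
d((14, 4), (17, 1)) = 4.2426 <-- minimum
d((14, 4), (10, 13)) = 9.8489
d((17, 1), (10, 13)) = 13.8924

Closest pair: (14, 4) and (17, 1) with distance 4.2426

The closest pair is (14, 4) and (17, 1) with Euclidean distance 4.2426. For 5 points, brute-force pairwise comparison is shown above. For large n, the divide-and-conquer algorithm (sort by x, recurse on halves, check the dividing strip) achieves O(n log n).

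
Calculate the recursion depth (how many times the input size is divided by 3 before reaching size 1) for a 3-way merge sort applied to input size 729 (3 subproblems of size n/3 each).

For divide and conquer with division factor 3:

Problem sizes at each level:
Level 0: 729
Level 1: 243
Level 2: 81
Level 3: 27
Level 4: 9
Level 5: 3
Level 6: 1

The root is level 0 and the size-1 base case is level 6 (the tree spans levels 0 through 6, i.e. 7 levels counting the root), so the depth is the number of divisions: log_3(729) = 6

The recursion tree depth is log_3(729) = 6. At each level, the problem size is divided by 3, so it takes 6 divisions to reduce to a base case of size 1. The algorithm makes 3 recursive calls at each level.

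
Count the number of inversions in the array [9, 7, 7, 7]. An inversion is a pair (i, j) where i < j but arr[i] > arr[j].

Finding inversions in [9, 7, 7, 7]:

(0, 1): arr[0]=9 > arr[1]=7
(0, 2): arr[0]=9 > arr[2]=7
(0, 3): arr[0]=9 > arr[3]=7

Total inversions: 3

The array has 3 inversion(s): (0,1), (0,2), (0,3). Each pair (i,j) satisfies i < j and arr[i] > arr[j].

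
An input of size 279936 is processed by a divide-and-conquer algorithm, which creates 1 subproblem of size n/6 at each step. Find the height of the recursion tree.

For divide and conquer with division factor 6:

Problem sizes at each level:
Level 0: 279936
Level 1: 46656
Level 2: 7776
Level 3: 1296
Level 4: 216
Level 5: 36
Level 6: 6
Level 7: 1

The root is level 0 and the size-1 base case is level 7 (the tree spans levels 0 through 7, i.e. 8 levels counting the root), so the depth is the number of divisions: log_6(279936) = 7

The recursion tree depth is log_6(279936) = 7. At each level, the problem size is divided by 6, so it takes 7 divisions to reduce to a base case of size 1. The algorithm makes 1 recursive call at each level.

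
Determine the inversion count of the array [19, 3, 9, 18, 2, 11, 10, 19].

Finding inversions in [19, 3, 9, 18, 2, 11, 10, 19]:

(0, 1): arr[0]=19 > arr[1]=3
(0, 2): arr[0]=19 > arr[2]=9
(0, 3): arr[0]=19 > arr[3]=18
(0, 4): arr[0]=19 > arr[4]=2
(0, 5): arr[0]=19 > arr[5]=11
(0, 6): arr[0]=19 > arr[6]=10
(1, 4): arr[1]=3 > arr[4]=2
(2, 4): arr[2]=9 > arr[4]=2
(3, 4): arr[3]=18 > arr[4]=2
(3, 5): arr[3]=18 > arr[5]=11
(3, 6): arr[3]=18 > arr[6]=10
(5, 6): arr[5]=11 > arr[6]=10

Total inversions: 12

The array has 12 inversion(s): (0,1), (0,2), (0,3), (0,4), (0,5), (0,6), (1,4), (2,4), (3,4), (3,5), (3,6), (5,6). Each pair (i,j) satisfies i < j and arr[i] > arr[j].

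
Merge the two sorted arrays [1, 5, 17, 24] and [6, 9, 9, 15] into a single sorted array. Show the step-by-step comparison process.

Merging process:

Compare 1 vs 6: take 1 from left. Merged: [1]
Compare 5 vs 6: take 5 from left. Merged: [1, 5]
Compare 17 vs 6: take 6 from right. Merged: [1, 5, 6]
Compare 17 vs 9: take 9 from right. Merged: [1, 5, 6, 9]
Compare 17 vs 9: take 9 from right. Merged: [1, 5, 6, 9, 9]
Compare 17 vs 15: take 15 from right. Merged: [1, 5, 6, 9, 9, 15]
Append remaining from left: [17, 24]. Merged: [1, 5, 6, 9, 9, 15, 17, 24]

Final merged array: [1, 5, 6, 9, 9, 15, 17, 24]
Total comparisons: 6

The merged array is [1, 5, 6, 9, 9, 15, 17, 24], requiring 6 comparisons. The merge step runs in O(n) time where n is the total number of elements.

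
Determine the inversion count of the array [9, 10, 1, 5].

Finding inversions in [9, 10, 1, 5]:

(0, 2): arr[0]=9 > arr[2]=1
(0, 3): arr[0]=9 > arr[3]=5
(1, 2): arr[1]=10 > arr[2]=1
(1, 3): arr[1]=10 > arr[3]=5

Total inversions: 4

The array has 4 inversion(s): (0,2), (0,3), (1,2), (1,3). Each pair (i,j) satisfies i < j and arr[i] > arr[j].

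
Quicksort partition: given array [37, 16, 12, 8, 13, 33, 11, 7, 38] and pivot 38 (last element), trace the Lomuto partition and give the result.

Lomuto partition with pivot = 38:

Initial array: [37, 16, 12, 8, 13, 33, 11, 7, 38]

arr[0]=37 <= 38: swap with position 0, array becomes [37, 16, 12, 8, 13, 33, 11, 7, 38]
arr[1]=16 <= 38: swap with position 1, array becomes [37, 16, 12, 8, 13, 33, 11, 7, 38]
arr[2]=12 <= 38: swap with position 2, array becomes [37, 16, 12, 8, 13, 33, 11, 7, 38]
arr[3]=8 <= 38: swap with position 3, array becomes [37, 16, 12, 8, 13, 33, 11, 7, 38]
arr[4]=13 <= 38: swap with position 4, array becomes [37, 16, 12, 8, 13, 33, 11, 7, 38]
arr[5]=33 <= 38: swap with position 5, array becomes [37, 16, 12, 8, 13, 33, 11, 7, 38]
arr[6]=11 <= 38: swap with position 6, array becomes [37, 16, 12, 8, 13, 33, 11, 7, 38]
arr[7]=7 <= 38: swap with position 7, array becomes [37, 16, 12, 8, 13, 33, 11, 7, 38]

Place pivot at position 8: [37, 16, 12, 8, 13, 33, 11, 7, 38]
Pivot position: 8

After partitioning with pivot 38, the array becomes [37, 16, 12, 8, 13, 33, 11, 7, 38]. The pivot is placed at index 8. All elements to the left of the pivot are <= 38, and all elements to the right are > 38.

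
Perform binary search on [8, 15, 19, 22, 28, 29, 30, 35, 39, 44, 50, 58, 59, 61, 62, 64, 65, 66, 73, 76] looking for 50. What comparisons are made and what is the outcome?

Binary search for 50 in [8, 15, 19, 22, 28, 29, 30, 35, 39, 44, 50, 58, 59, 61, 62, 64, 65, 66, 73, 76]:

lo=0, hi=19, mid=9, arr[mid]=44 -> 44 < 50, search right half
lo=10, hi=19, mid=14, arr[mid]=62 -> 62 > 50, search left half
lo=10, hi=13, mid=11, arr[mid]=58 -> 58 > 50, search left half
lo=10, hi=10, mid=10, arr[mid]=50 -> Found target at index 10!

Binary search finds 50 at index 10 after 4 comparisons. The search repeatedly halves the search space by comparing with the middle element.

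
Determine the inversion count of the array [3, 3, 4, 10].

Finding inversions in [3, 3, 4, 10]:


Total inversions: 0

The array has 0 inversions. It is already sorted.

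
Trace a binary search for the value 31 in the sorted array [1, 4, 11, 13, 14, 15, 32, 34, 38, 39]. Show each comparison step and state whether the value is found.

Binary search for 31 in [1, 4, 11, 13, 14, 15, 32, 34, 38, 39]:

lo=0, hi=9, mid=4, arr[mid]=14 -> 14 < 31, search right half
lo=5, hi=9, mid=7, arr[mid]=34 -> 34 > 31, search left half
lo=5, hi=6, mid=5, arr[mid]=15 -> 15 < 31, search right half
lo=6, hi=6, mid=6, arr[mid]=32 -> 32 > 31, search left half
lo=6 > hi=5, target 31 not found

Binary search determines that 31 is not in the array after 4 comparisons. The search space was exhausted without finding the target.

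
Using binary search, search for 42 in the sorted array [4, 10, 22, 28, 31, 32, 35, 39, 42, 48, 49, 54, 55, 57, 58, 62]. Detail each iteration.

Binary search for 42 in [4, 10, 22, 28, 31, 32, 35, 39, 42, 48, 49, 54, 55, 57, 58, 62]:

lo=0, hi=15, mid=7, arr[mid]=39 -> 39 < 42, search right half
lo=8, hi=15, mid=11, arr[mid]=54 -> 54 > 42, search left half
lo=8, hi=10, mid=9, arr[mid]=48 -> 48 > 42, search left half
lo=8, hi=8, mid=8, arr[mid]=42 -> Found target at index 8!

Binary search finds 42 at index 8 after 4 comparisons. The search repeatedly halves the search space by comparing with the middle element.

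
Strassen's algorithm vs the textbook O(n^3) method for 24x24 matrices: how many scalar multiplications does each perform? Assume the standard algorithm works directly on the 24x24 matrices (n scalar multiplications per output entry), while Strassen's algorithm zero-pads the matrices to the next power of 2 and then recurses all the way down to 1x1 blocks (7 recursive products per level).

Matrix multiplication for 24x24 matrices:

Strassen's algorithm requires power-of-2 dimensions. Pad 24x24 to 32x32 (next power of 2).

Standard algorithm: 24^3 = 13824 multiplications
Strassen's algorithm: 7^(log2(32)) = 7^5 = 16807 multiplications
Difference: 13824 - 16807 = -2983 (Strassen uses MORE here due to padding overhead — for small or just-over-power-of-2 n, padding can outweigh the per-level savings)

Standard: 13824 multiplications (24^3). Strassen: 16807 multiplications (7^5, after padding to 32x32). Strassen reduces 8 recursive multiplications to 7 at each level.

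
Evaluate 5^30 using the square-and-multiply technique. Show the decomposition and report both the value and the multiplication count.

Computing 5^30 by squaring (build up from 5^1; each line after the first costs one multiplication):

5^1 = 5
5^2 = (5^1)^2 = 5^2 = 25
5^3 = 5 * 5^2 = 5 * 25 = 125
5^6 = (5^3)^2 = 125^2 = 15625
5^7 = 5 * 5^6 = 5 * 15625 = 78125
5^14 = (5^7)^2 = 78125^2 = 6103515625
5^15 = 5 * 5^14 = 5 * 6103515625 = 30517578125
5^30 = (5^15)^2 = 30517578125^2 = 931322574615478515625

Result: 931322574615478515625
Multiplications needed: 7 (7 lines after 5^1)

5^30 = 931322574615478515625. Using exponentiation by squaring, this requires 7 multiplications. The key idea: if the exponent is even, square the half-power; if odd, multiply by the base once.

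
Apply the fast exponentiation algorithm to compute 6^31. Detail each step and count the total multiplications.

Computing 6^31 by squaring (build up from 6^1; each line after the first costs one multiplication):

6^1 = 6
6^2 = (6^1)^2 = 6^2 = 36
6^3 = 6 * 6^2 = 6 * 36 = 216
6^6 = (6^3)^2 = 216^2 = 46656
6^7 = 6 * 6^6 = 6 * 46656 = 279936
6^14 = (6^7)^2 = 279936^2 = 78364164096
6^15 = 6 * 6^14 = 6 * 78364164096 = 470184984576
6^30 = (6^15)^2 = 470184984576^2 = 221073919720733357899776
6^31 = 6 * 6^30 = 6 * 221073919720733357899776 = 1326443518324400147398656

Result: 1326443518324400147398656
Multiplications needed: 8 (8 lines after 6^1)

6^31 = 1326443518324400147398656. Using exponentiation by squaring, this requires 8 multiplications. The key idea: if the exponent is even, square the half-power; if odd, multiply by the base once.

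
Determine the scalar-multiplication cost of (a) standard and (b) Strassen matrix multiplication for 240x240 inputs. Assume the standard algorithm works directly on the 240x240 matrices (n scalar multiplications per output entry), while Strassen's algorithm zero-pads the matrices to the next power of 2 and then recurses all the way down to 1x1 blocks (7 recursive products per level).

Matrix multiplication for 240x240 matrices:

Strassen's algorithm requires power-of-2 dimensions. Pad 240x240 to 256x256 (next power of 2).

Standard algorithm: 240^3 = 13824000 multiplications
Strassen's algorithm: 7^(log2(256)) = 7^8 = 5764801 multiplications
Savings: 13824000 - 5764801 = 8059199 multiplications

Standard: 13824000 multiplications (240^3). Strassen: 5764801 multiplications (7^8, after padding to 256x256). Strassen reduces 8 recursive multiplications to 7 at each level.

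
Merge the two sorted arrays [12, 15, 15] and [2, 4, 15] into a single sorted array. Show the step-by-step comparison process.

Merging process:

Compare 12 vs 2: take 2 from right. Merged: [2]
Compare 12 vs 4: take 4 from right. Merged: [2, 4]
Compare 12 vs 15: take 12 from left. Merged: [2, 4, 12]
Compare 15 vs 15: take 15 from left. Merged: [2, 4, 12, 15]
Compare 15 vs 15: take 15 from left. Merged: [2, 4, 12, 15, 15]
Append remaining from right: [15]. Merged: [2, 4, 12, 15, 15, 15]

Final merged array: [2, 4, 12, 15, 15, 15]
Total comparisons: 5

The merged array is [2, 4, 12, 15, 15, 15], requiring 5 comparisons. The merge step runs in O(n) time where n is the total number of elements.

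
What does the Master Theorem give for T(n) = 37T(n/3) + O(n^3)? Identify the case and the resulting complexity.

Master Theorem for T(n) = 37T(n/3) + O(n^3):

a = 37, b = 3, c = 3
log_b(a) = log_3(37) = 3.2868

Case 1: c = 3 < log_3(37) = 3.2868
T(n) = O(n^(log_3 37))

For T(n) = 37T(n/3) + O(n^3): log_3(37) = 3.2868. This is Case 1 of the Master Theorem (c < log_b(a), work dominated by leaves), giving O(n^(log_3 37)).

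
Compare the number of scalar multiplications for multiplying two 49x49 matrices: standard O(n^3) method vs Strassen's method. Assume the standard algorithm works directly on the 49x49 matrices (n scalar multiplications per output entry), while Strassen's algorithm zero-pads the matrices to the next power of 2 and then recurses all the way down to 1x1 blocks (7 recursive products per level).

Matrix multiplication for 49x49 matrices:

Strassen's algorithm requires power-of-2 dimensions. Pad 49x49 to 64x64 (next power of 2).

Standard algorithm: 49^3 = 117649 multiplications
Strassen's algorithm: 7^(log2(64)) = 7^6 = 117649 multiplications
Savings: 117649 - 117649 = 0 multiplications

Standard: 117649 multiplications (49^3). Strassen: 117649 multiplications (7^6, after padding to 64x64). Strassen reduces 8 recursive multiplications to 7 at each level.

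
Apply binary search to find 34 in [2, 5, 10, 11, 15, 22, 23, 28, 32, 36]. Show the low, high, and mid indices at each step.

Binary search for 34 in [2, 5, 10, 11, 15, 22, 23, 28, 32, 36]:

lo=0, hi=9, mid=4, arr[mid]=15 -> 15 < 34, search right half
lo=5, hi=9, mid=7, arr[mid]=28 -> 28 < 34, search right half
lo=8, hi=9, mid=8, arr[mid]=32 -> 32 < 34, search right half
lo=9, hi=9, mid=9, arr[mid]=36 -> 36 > 34, search left half
lo=9 > hi=8, target 34 not found

Binary search determines that 34 is not in the array after 4 comparisons. The search space was exhausted without finding the target.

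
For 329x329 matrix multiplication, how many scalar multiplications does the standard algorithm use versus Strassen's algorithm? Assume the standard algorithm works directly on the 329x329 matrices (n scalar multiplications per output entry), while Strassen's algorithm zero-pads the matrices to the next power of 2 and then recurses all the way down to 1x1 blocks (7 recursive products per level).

Matrix multiplication for 329x329 matrices:

Strassen's algorithm requires power-of-2 dimensions. Pad 329x329 to 512x512 (next power of 2).

Standard algorithm: 329^3 = 35611289 multiplications
Strassen's algorithm: 7^(log2(512)) = 7^9 = 40353607 multiplications
Difference: 35611289 - 40353607 = -4742318 (Strassen uses MORE here due to padding overhead — for small or just-over-power-of-2 n, padding can outweigh the per-level savings)

Standard: 35611289 multiplications (329^3). Strassen: 40353607 multiplications (7^9, after padding to 512x512). Strassen reduces 8 recursive multiplications to 7 at each level.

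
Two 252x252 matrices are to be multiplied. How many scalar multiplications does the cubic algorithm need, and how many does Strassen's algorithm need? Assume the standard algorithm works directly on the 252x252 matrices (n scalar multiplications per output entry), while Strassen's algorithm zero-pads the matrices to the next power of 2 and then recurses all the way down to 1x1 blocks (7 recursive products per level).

Matrix multiplication for 252x252 matrices:

Strassen's algorithm requires power-of-2 dimensions. Pad 252x252 to 256x256 (next power of 2).

Standard algorithm: 252^3 = 16003008 multiplications
Strassen's algorithm: 7^(log2(256)) = 7^8 = 5764801 multiplications
Savings: 16003008 - 5764801 = 10238207 multiplications

Standard: 16003008 multiplications (252^3). Strassen: 5764801 multiplications (7^8, after padding to 256x256). Strassen reduces 8 recursive multiplications to 7 at each level.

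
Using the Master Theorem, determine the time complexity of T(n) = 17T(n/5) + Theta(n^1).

Master Theorem for T(n) = 17T(n/5) + O(n^1):

a = 17, b = 5, c = 1
log_b(a) = log_5(17) = 1.7604

Case 1: c = 1 < log_5(17) = 1.7604
T(n) = O(n^(log_5 17))

For T(n) = 17T(n/5) + O(n^1): log_5(17) = 1.7604. This is Case 1 of the Master Theorem (c < log_b(a), work dominated by leaves), giving O(n^(log_5 17)).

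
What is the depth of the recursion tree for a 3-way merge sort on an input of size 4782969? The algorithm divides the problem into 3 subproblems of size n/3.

For divide and conquer with division factor 3:

Problem sizes at each level:
Level 0: 4782969
Level 1: 1594323
Level 2: 531441
Level 3: 177147
Level 4: 59049
Level 5: 19683
Level 6: 6561
Level 7: 2187
Level 8: 729
Level 9: 243
Level 10: 81
Level 11: 27
Level 12: 9
Level 13: 3
Level 14: 1

The root is level 0 and the size-1 base case is level 14 (the tree spans levels 0 through 14, i.e. 15 levels counting the root), so the depth is the number of divisions: log_3(4782969) = 14

The recursion tree depth is log_3(4782969) = 14. At each level, the problem size is divided by 3, so it takes 14 divisions to reduce to a base case of size 1. The algorithm makes 3 recursive calls at each level.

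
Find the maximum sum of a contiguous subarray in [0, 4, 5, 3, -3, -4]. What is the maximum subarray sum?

Using Kadane's algorithm on [0, 4, 5, 3, -3, -4]:

Scanning through the array:
Position 1 (value 4): max_ending_here = 4, max_so_far = 4
Position 2 (value 5): max_ending_here = 9, max_so_far = 9
Position 3 (value 3): max_ending_here = 12, max_so_far = 12
Position 4 (value -3): max_ending_here = 9, max_so_far = 12
Position 5 (value -4): max_ending_here = 5, max_so_far = 12

Maximum subarray: [0, 4, 5, 3]
Maximum sum: 12

The maximum subarray is [0, 4, 5, 3] with sum 12. This subarray runs from index 0 to index 3.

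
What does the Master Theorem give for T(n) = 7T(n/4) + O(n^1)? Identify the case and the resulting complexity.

Master Theorem for T(n) = 7T(n/4) + O(n^1):

a = 7, b = 4, c = 1
log_b(a) = log_4(7) = 1.4037

Case 1: c = 1 < log_4(7) = 1.4037
T(n) = O(n^(log_4 7))

For T(n) = 7T(n/4) + O(n^1): log_4(7) = 1.4037. This is Case 1 of the Master Theorem (c < log_b(a), work dominated by leaves), giving O(n^(log_4 7)).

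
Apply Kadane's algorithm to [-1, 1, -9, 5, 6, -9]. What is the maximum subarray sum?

Using Kadane's algorithm on [-1, 1, -9, 5, 6, -9]:

Scanning through the array:
Position 1 (value 1): max_ending_here = 1, max_so_far = 1
Position 2 (value -9): max_ending_here = -8, max_so_far = 1
Position 3 (value 5): max_ending_here = 5, max_so_far = 5
Position 4 (value 6): max_ending_here = 11, max_so_far = 11
Position 5 (value -9): max_ending_here = 2, max_so_far = 11

Maximum subarray: [5, 6]
Maximum sum: 11

The maximum subarray is [5, 6] with sum 11. This subarray runs from index 3 to index 4.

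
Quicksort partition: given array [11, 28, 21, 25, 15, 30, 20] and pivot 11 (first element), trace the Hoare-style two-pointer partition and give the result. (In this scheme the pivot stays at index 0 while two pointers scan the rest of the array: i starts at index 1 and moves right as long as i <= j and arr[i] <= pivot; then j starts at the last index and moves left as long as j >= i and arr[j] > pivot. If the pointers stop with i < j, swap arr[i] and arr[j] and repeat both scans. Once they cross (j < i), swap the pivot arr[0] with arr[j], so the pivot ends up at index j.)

Hoare-style two-pointer partition with pivot = 11:

Initial array: [11, 28, 21, 25, 15, 30, 20]

Pointers start at i = 1, j = 6.
i ends at 1, j ends at 0: the pointers have crossed (j < i), so scanning stops.

j = 0, so swapping arr[0] with arr[j] leaves the pivot at position 0: [11, 28, 21, 25, 15, 30, 20]
Pivot position: 0

After partitioning with pivot 11, the array becomes [11, 28, 21, 25, 15, 30, 20]. The pivot is placed at index 0. All elements to the left of the pivot are <= 11, and all elements to the right are > 11.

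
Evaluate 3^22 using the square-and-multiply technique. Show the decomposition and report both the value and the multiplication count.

Computing 3^22 by squaring (build up from 3^1; each line after the first costs one multiplication):

3^1 = 3
3^2 = (3^1)^2 = 3^2 = 9
3^4 = (3^2)^2 = 9^2 = 81
3^5 = 3 * 3^4 = 3 * 81 = 243
3^10 = (3^5)^2 = 243^2 = 59049
3^11 = 3 * 3^10 = 3 * 59049 = 177147
3^22 = (3^11)^2 = 177147^2 = 31381059609

Result: 31381059609
Multiplications needed: 6 (6 lines after 3^1)

3^22 = 31381059609. Using exponentiation by squaring, this requires 6 multiplications. The key idea: if the exponent is even, square the half-power; if odd, multiply by the base once.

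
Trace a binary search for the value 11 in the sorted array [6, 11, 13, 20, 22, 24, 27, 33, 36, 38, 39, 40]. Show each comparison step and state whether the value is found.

Binary search for 11 in [6, 11, 13, 20, 22, 24, 27, 33, 36, 38, 39, 40]:

lo=0, hi=11, mid=5, arr[mid]=24 -> 24 > 11, search left half
lo=0, hi=4, mid=2, arr[mid]=13 -> 13 > 11, search left half
lo=0, hi=1, mid=0, arr[mid]=6 -> 6 < 11, search right half
lo=1, hi=1, mid=1, arr[mid]=11 -> Found target at index 1!

Binary search finds 11 at index 1 after 4 comparisons. The search repeatedly halves the search space by comparing with the middle element.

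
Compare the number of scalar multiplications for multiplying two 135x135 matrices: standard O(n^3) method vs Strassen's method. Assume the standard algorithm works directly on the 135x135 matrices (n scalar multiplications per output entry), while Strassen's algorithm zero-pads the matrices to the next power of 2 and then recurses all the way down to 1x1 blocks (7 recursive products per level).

Matrix multiplication for 135x135 matrices:

Strassen's algorithm requires power-of-2 dimensions. Pad 135x135 to 256x256 (next power of 2).

Standard algorithm: 135^3 = 2460375 multiplications
Strassen's algorithm: 7^(log2(256)) = 7^8 = 5764801 multiplications
Difference: 2460375 - 5764801 = -3304426 (Strassen uses MORE here due to padding overhead — for small or just-over-power-of-2 n, padding can outweigh the per-level savings)

Standard: 2460375 multiplications (135^3). Strassen: 5764801 multiplications (7^8, after padding to 256x256). Strassen reduces 8 recursive multiplications to 7 at each level.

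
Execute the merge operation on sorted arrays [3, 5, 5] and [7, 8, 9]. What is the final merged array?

Merging process:

Compare 3 vs 7: take 3 from left. Merged: [3]
Compare 5 vs 7: take 5 from left. Merged: [3, 5]
Compare 5 vs 7: take 5 from left. Merged: [3, 5, 5]
Append remaining from right: [7, 8, 9]. Merged: [3, 5, 5, 7, 8, 9]

Final merged array: [3, 5, 5, 7, 8, 9]
Total comparisons: 3

The merged array is [3, 5, 5, 7, 8, 9], requiring 3 comparisons. The merge step runs in O(n) time where n is the total number of elements.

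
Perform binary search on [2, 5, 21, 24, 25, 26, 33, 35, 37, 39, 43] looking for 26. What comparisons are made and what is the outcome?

Binary search for 26 in [2, 5, 21, 24, 25, 26, 33, 35, 37, 39, 43]:

lo=0, hi=10, mid=5, arr[mid]=26 -> Found target at index 5!

Binary search finds 26 at index 5 after 1 comparisons. The search repeatedly halves the search space by comparing with the middle element.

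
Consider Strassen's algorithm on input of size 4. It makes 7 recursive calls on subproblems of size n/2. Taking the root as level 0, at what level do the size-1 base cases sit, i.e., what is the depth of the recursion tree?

For divide and conquer with division factor 2:

Problem sizes at each level:
Level 0: 4
Level 1: 2
Level 2: 1

The root is level 0 and the size-1 base case is level 2 (the tree spans levels 0 through 2, i.e. 3 levels counting the root), so the depth is the number of divisions: log_2(4) = 2

The recursion tree depth is log_2(4) = 2. At each level, the problem size is divided by 2, so it takes 2 divisions to reduce to a base case of size 1. The algorithm makes 7 recursive calls at each level.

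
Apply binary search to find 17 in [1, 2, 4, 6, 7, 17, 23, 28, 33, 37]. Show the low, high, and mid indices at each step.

Binary search for 17 in [1, 2, 4, 6, 7, 17, 23, 28, 33, 37]:

lo=0, hi=9, mid=4, arr[mid]=7 -> 7 < 17, search right half
lo=5, hi=9, mid=7, arr[mid]=28 -> 28 > 17, search left half
lo=5, hi=6, mid=5, arr[mid]=17 -> Found target at index 5!

Binary search finds 17 at index 5 after 3 comparisons. The search repeatedly halves the search space by comparing with the middle element.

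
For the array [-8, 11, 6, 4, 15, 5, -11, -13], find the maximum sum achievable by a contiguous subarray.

Using Kadane's algorithm on [-8, 11, 6, 4, 15, 5, -11, -13]:

Scanning through the array:
Position 1 (value 11): max_ending_here = 11, max_so_far = 11
Position 2 (value 6): max_ending_here = 17, max_so_far = 17
Position 3 (value 4): max_ending_here = 21, max_so_far = 21
Position 4 (value 15): max_ending_here = 36, max_so_far = 36
Position 5 (value 5): max_ending_here = 41, max_so_far = 41
Position 6 (value -11): max_ending_here = 30, max_so_far = 41
Position 7 (value -13): max_ending_here = 17, max_so_far = 41

Maximum subarray: [11, 6, 4, 15, 5]
Maximum sum: 41

The maximum subarray is [11, 6, 4, 15, 5] with sum 41. This subarray runs from index 1 to index 5.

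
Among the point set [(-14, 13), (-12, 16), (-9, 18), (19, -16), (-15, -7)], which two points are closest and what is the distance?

Computing all pairwise distances among 5 points:

d((-14, 13), (-12, 16)) = 3.6056 <-- minimum
d((-14, 13), (-9, 18)) = 7.0711
d((-14, 13), (19, -16)) = 43.9318
d((-14, 13), (-15, -7)) = 20.025
d((-12, 16), (-9, 18)) = 3.6056 <-- minimum
d((-12, 16), (19, -16)) = 44.5533
d((-12, 16), (-15, -7)) = 23.1948
d((-9, 18), (19, -16)) = 44.0454
d((-9, 18), (-15, -7)) = 25.7099
d((19, -16), (-15, -7)) = 35.171

Minimum distance: 3.6056 (tie among 2 pairs: (-14, 13) and (-12, 16); (-12, 16) and (-9, 18))

The minimum Euclidean distance is 3.6056. There is a tie: 2 pairs achieve this minimum — (-14, 13) and (-12, 16); (-12, 16) and (-9, 18). Any of these is a valid closest pair. For 5 points, brute-force pairwise comparison is shown above. For large n, the divide-and-conquer algorithm (sort by x, recurse on halves, check the dividing strip) achieves O(n log n).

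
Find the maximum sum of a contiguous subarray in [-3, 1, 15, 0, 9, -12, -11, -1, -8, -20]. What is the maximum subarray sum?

Using Kadane's algorithm on [-3, 1, 15, 0, 9, -12, -11, -1, -8, -20]:

Scanning through the array:
Position 1 (value 1): max_ending_here = 1, max_so_far = 1
Position 2 (value 15): max_ending_here = 16, max_so_far = 16
Position 3 (value 0): max_ending_here = 16, max_so_far = 16
Position 4 (value 9): max_ending_here = 25, max_so_far = 25
Position 5 (value -12): max_ending_here = 13, max_so_far = 25
Position 6 (value -11): max_ending_here = 2, max_so_far = 25
Position 7 (value -1): max_ending_here = 1, max_so_far = 25
Position 8 (value -8): max_ending_here = -7, max_so_far = 25
Position 9 (value -20): max_ending_here = -20, max_so_far = 25

Maximum subarray: [1, 15, 0, 9]
Maximum sum: 25

The maximum subarray is [1, 15, 0, 9] with sum 25. This subarray runs from index 1 to index 4.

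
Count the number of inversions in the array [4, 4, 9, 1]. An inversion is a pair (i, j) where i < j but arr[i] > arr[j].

Finding inversions in [4, 4, 9, 1]:

(0, 3): arr[0]=4 > arr[3]=1
(1, 3): arr[1]=4 > arr[3]=1
(2, 3): arr[2]=9 > arr[3]=1

Total inversions: 3

The array has 3 inversion(s): (0,3), (1,3), (2,3). Each pair (i,j) satisfies i < j and arr[i] > arr[j].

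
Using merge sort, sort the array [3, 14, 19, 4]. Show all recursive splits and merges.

Merge sort trace:

Split: [3, 14, 19, 4] -> [3, 14] and [19, 4]
  Split: [3, 14] -> [3] and [14]
  Merge: [3] + [14] -> [3, 14]
  Split: [19, 4] -> [19] and [4]
  Merge: [19] + [4] -> [4, 19]
Merge: [3, 14] + [4, 19] -> [3, 4, 14, 19]

Final sorted array: [3, 4, 14, 19]

The merge sort proceeds by recursively splitting the array and merging sorted halves.
After all merges, the sorted array is [3, 4, 14, 19].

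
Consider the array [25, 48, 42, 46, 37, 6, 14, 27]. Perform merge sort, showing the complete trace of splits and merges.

Merge sort trace:

Split: [25, 48, 42, 46, 37, 6, 14, 27] -> [25, 48, 42, 46] and [37, 6, 14, 27]
  Split: [25, 48, 42, 46] -> [25, 48] and [42, 46]
    Split: [25, 48] -> [25] and [48]
    Merge: [25] + [48] -> [25, 48]
    Split: [42, 46] -> [42] and [46]
    Merge: [42] + [46] -> [42, 46]
  Merge: [25, 48] + [42, 46] -> [25, 42, 46, 48]
  Split: [37, 6, 14, 27] -> [37, 6] and [14, 27]
    Split: [37, 6] -> [37] and [6]
    Merge: [37] + [6] -> [6, 37]
    Split: [14, 27] -> [14] and [27]
    Merge: [14] + [27] -> [14, 27]
  Merge: [6, 37] + [14, 27] -> [6, 14, 27, 37]
Merge: [25, 42, 46, 48] + [6, 14, 27, 37] -> [6, 14, 25, 27, 37, 42, 46, 48]

Final sorted array: [6, 14, 25, 27, 37, 42, 46, 48]

The merge sort proceeds by recursively splitting the array and merging sorted halves.
After all merges, the sorted array is [6, 14, 25, 27, 37, 42, 46, 48].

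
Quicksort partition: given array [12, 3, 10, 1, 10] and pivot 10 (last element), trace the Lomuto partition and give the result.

Lomuto partition with pivot = 10:

Initial array: [12, 3, 10, 1, 10]

arr[0]=12 > 10: no swap
arr[1]=3 <= 10: swap with position 0, array becomes [3, 12, 10, 1, 10]
arr[2]=10 <= 10: swap with position 1, array becomes [3, 10, 12, 1, 10]
arr[3]=1 <= 10: swap with position 2, array becomes [3, 10, 1, 12, 10]

Place pivot at position 3: [3, 10, 1, 10, 12]
Pivot position: 3

After partitioning with pivot 10, the array becomes [3, 10, 1, 10, 12]. The pivot is placed at index 3. All elements to the left of the pivot are <= 10, and all elements to the right are > 10.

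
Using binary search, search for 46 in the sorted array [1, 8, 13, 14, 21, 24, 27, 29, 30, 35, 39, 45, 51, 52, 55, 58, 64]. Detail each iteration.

Binary search for 46 in [1, 8, 13, 14, 21, 24, 27, 29, 30, 35, 39, 45, 51, 52, 55, 58, 64]:

lo=0, hi=16, mid=8, arr[mid]=30 -> 30 < 46, search right half
lo=9, hi=16, mid=12, arr[mid]=51 -> 51 > 46, search left half
lo=9, hi=11, mid=10, arr[mid]=39 -> 39 < 46, search right half
lo=11, hi=11, mid=11, arr[mid]=45 -> 45 < 46, search right half
lo=12 > hi=11, target 46 not found

Binary search determines that 46 is not in the array after 4 comparisons. The search space was exhausted without finding the target.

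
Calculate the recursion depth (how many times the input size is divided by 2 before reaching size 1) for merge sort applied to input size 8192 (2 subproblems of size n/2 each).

For divide and conquer with division factor 2:

Problem sizes at each level:
Level 0: 8192
Level 1: 4096
Level 2: 2048
Level 3: 1024
Level 4: 512
Level 5: 256
Level 6: 128
Level 7: 64
Level 8: 32
Level 9: 16
Level 10: 8
Level 11: 4
Level 12: 2
Level 13: 1

The root is level 0 and the size-1 base case is level 13 (the tree spans levels 0 through 13, i.e. 14 levels counting the root), so the depth is the number of divisions: log_2(8192) = 13

The recursion tree depth is log_2(8192) = 13. At each level, the problem size is divided by 2, so it takes 13 divisions to reduce to a base case of size 1. The algorithm makes 2 recursive calls at each level.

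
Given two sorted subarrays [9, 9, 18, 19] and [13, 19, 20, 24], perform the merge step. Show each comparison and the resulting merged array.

Merging process:

Compare 9 vs 13: take 9 from left. Merged: [9]
Compare 9 vs 13: take 9 from left. Merged: [9, 9]
Compare 18 vs 13: take 13 from right. Merged: [9, 9, 13]
Compare 18 vs 19: take 18 from left. Merged: [9, 9, 13, 18]
Compare 19 vs 19: take 19 from left. Merged: [9, 9, 13, 18, 19]
Append remaining from right: [19, 20, 24]. Merged: [9, 9, 13, 18, 19, 19, 20, 24]

Final merged array: [9, 9, 13, 18, 19, 19, 20, 24]
Total comparisons: 5

The merged array is [9, 9, 13, 18, 19, 19, 20, 24], requiring 5 comparisons. The merge step runs in O(n) time where n is the total number of elements.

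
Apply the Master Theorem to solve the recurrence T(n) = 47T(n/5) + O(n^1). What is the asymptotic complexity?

Master Theorem for T(n) = 47T(n/5) + O(n^1):

a = 47, b = 5, c = 1
log_b(a) = log_5(47) = 2.3922

Case 1: c = 1 < log_5(47) = 2.3922
T(n) = O(n^(log_5 47))

For T(n) = 47T(n/5) + O(n^1): log_5(47) = 2.3922. This is Case 1 of the Master Theorem (c < log_b(a), work dominated by leaves), giving O(n^(log_5 47)).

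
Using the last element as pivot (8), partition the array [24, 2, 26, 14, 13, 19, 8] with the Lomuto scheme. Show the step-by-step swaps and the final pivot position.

Lomuto partition with pivot = 8:

Initial array: [24, 2, 26, 14, 13, 19, 8]

arr[0]=24 > 8: no swap
arr[1]=2 <= 8: swap with position 0, array becomes [2, 24, 26, 14, 13, 19, 8]
arr[2]=26 > 8: no swap
arr[3]=14 > 8: no swap
arr[4]=13 > 8: no swap
arr[5]=19 > 8: no swap

Place pivot at position 1: [2, 8, 26, 14, 13, 19, 24]
Pivot position: 1

After partitioning with pivot 8, the array becomes [2, 8, 26, 14, 13, 19, 24]. The pivot is placed at index 1. All elements to the left of the pivot are <= 8, and all elements to the right are > 8.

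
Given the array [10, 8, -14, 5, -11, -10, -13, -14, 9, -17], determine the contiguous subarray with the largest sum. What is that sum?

Using Kadane's algorithm on [10, 8, -14, 5, -11, -10, -13, -14, 9, -17]:

Scanning through the array:
Position 1 (value 8): max_ending_here = 18, max_so_far = 18
Position 2 (value -14): max_ending_here = 4, max_so_far = 18
Position 3 (value 5): max_ending_here = 9, max_so_far = 18
Position 4 (value -11): max_ending_here = -2, max_so_far = 18
Position 5 (value -10): max_ending_here = -10, max_so_far = 18
Position 6 (value -13): max_ending_here = -13, max_so_far = 18
Position 7 (value -14): max_ending_here = -14, max_so_far = 18
Position 8 (value 9): max_ending_here = 9, max_so_far = 18
Position 9 (value -17): max_ending_here = -8, max_so_far = 18

Maximum subarray: [10, 8]
Maximum sum: 18

The maximum subarray is [10, 8] with sum 18. This subarray runs from index 0 to index 1.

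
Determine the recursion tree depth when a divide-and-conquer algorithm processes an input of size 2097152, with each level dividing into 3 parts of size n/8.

For divide and conquer with division factor 8:

Problem sizes at each level:
Level 0: 2097152
Level 1: 262144
Level 2: 32768
Level 3: 4096
Level 4: 512
Level 5: 64
Level 6: 8
Level 7: 1

The root is level 0 and the size-1 base case is level 7 (the tree spans levels 0 through 7, i.e. 8 levels counting the root), so the depth is the number of divisions: log_8(2097152) = 7

The recursion tree depth is log_8(2097152) = 7. At each level, the problem size is divided by 8, so it takes 7 divisions to reduce to a base case of size 1. The algorithm makes 3 recursive calls at each level.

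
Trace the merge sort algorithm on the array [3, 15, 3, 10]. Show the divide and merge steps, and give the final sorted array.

Merge sort trace:

Split: [3, 15, 3, 10] -> [3, 15] and [3, 10]
  Split: [3, 15] -> [3] and [15]
  Merge: [3] + [15] -> [3, 15]
  Split: [3, 10] -> [3] and [10]
  Merge: [3] + [10] -> [3, 10]
Merge: [3, 15] + [3, 10] -> [3, 3, 10, 15]

Final sorted array: [3, 3, 10, 15]

The merge sort proceeds by recursively splitting the array and merging sorted halves.
After all merges, the sorted array is [3, 3, 10, 15].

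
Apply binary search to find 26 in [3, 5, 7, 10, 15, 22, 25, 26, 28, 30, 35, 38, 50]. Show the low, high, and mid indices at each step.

Binary search for 26 in [3, 5, 7, 10, 15, 22, 25, 26, 28, 30, 35, 38, 50]:

lo=0, hi=12, mid=6, arr[mid]=25 -> 25 < 26, search right half
lo=7, hi=12, mid=9, arr[mid]=30 -> 30 > 26, search left half
lo=7, hi=8, mid=7, arr[mid]=26 -> Found target at index 7!

Binary search finds 26 at index 7 after 3 comparisons. The search repeatedly halves the search space by comparing with the middle element.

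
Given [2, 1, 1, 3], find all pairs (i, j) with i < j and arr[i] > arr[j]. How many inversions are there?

Finding inversions in [2, 1, 1, 3]:

(0, 1): arr[0]=2 > arr[1]=1
(0, 2): arr[0]=2 > arr[2]=1

Total inversions: 2

The array has 2 inversion(s): (0,1), (0,2). Each pair (i,j) satisfies i < j and arr[i] > arr[j].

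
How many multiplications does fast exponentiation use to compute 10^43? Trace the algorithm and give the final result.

Computing 10^43 by squaring (build up from 10^1; each line after the first costs one multiplication):

10^1 = 10
10^2 = (10^1)^2 = 10^2 = 100
10^4 = (10^2)^2 = 100^2 = 10000
10^5 = 10 * 10^4 = 10 * 10000 = 100000
10^10 = (10^5)^2 = 100000^2 = 10000000000
10^20 = (10^10)^2 = 10000000000^2 = 100000000000000000000
10^21 = 10 * 10^20 = 10 * 100000000000000000000 = 1000000000000000000000
10^42 = (10^21)^2 = 1000000000000000000000^2 = 1000000000000000000000000000000000000000000
10^43 = 10 * 10^42 = 10 * 1000000000000000000000000000000000000000000 = 10000000000000000000000000000000000000000000

Result: 10000000000000000000000000000000000000000000
Multiplications needed: 8 (8 lines after 10^1)

10^43 = 10000000000000000000000000000000000000000000. Using exponentiation by squaring, this requires 8 multiplications. The key idea: if the exponent is even, square the half-power; if odd, multiply by the base once.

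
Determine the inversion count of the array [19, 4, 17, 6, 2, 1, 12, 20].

Finding inversions in [19, 4, 17, 6, 2, 1, 12, 20]:

(0, 1): arr[0]=19 > arr[1]=4
(0, 2): arr[0]=19 > arr[2]=17
(0, 3): arr[0]=19 > arr[3]=6
(0, 4): arr[0]=19 > arr[4]=2
(0, 5): arr[0]=19 > arr[5]=1
(0, 6): arr[0]=19 > arr[6]=12
(1, 4): arr[1]=4 > arr[4]=2
(1, 5): arr[1]=4 > arr[5]=1
(2, 3): arr[2]=17 > arr[3]=6
(2, 4): arr[2]=17 > arr[4]=2
(2, 5): arr[2]=17 > arr[5]=1
(2, 6): arr[2]=17 > arr[6]=12
(3, 4): arr[3]=6 > arr[4]=2
(3, 5): arr[3]=6 > arr[5]=1
(4, 5): arr[4]=2 > arr[5]=1

Total inversions: 15

The array has 15 inversion(s): (0,1), (0,2), (0,3), (0,4), (0,5), (0,6), (1,4), (1,5), (2,3), (2,4), (2,5), (2,6), (3,4), (3,5), (4,5). Each pair (i,j) satisfies i < j and arr[i] > arr[j].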